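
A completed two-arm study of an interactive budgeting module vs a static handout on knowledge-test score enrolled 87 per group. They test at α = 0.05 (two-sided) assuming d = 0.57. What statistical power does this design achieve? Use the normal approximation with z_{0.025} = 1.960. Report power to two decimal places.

power ≈ 0.96

For two equal groups, power = Φ(d·√(n/2) − z_{α/2}).
d·√(n/2) = 0.57 × √(87/2) = 0.57 × 6.595 = 3.759.
z_β = 3.759 − 1.960 = 1.799.
Power = Φ(1.799) = 0.964.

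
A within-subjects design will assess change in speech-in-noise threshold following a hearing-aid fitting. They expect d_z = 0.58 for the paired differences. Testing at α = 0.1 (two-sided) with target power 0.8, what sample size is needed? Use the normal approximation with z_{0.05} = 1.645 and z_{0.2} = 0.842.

n = 19 pairs

For a paired (one-sample on differences) test: n = ((z_{α/2} + z_β) / d)².
z_{α/2} + z_β = 1.645 + 0.842 = 2.487.
n = (2.487 / 0.58)² = 4.288² = 18.39.
Round up.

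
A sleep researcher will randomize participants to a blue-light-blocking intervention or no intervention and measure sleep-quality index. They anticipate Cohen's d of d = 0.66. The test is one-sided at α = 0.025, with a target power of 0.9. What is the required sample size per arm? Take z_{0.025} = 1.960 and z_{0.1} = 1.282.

n = 49 per group

For two independent groups with equal n: n = 2·((z_{α} + z_β) / d)².
z_{α} + z_β = 1.960 + 1.282 = 3.242.
n = 2 × (3.242 / 0.66)² = 2 × 4.912² = 2 × 24.13 = 48.3.
Round up to the next whole participant.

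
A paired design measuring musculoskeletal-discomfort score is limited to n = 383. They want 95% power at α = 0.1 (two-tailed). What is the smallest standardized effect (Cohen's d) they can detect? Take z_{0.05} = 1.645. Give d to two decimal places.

For a single sample (or paired design) of n = 383: d_min = (z_{α/2} + z_β)/√n.
z-sum = 1.645 + 1.645 = 3.290.
d_min = 3.290 / √383 = 3.290 / 19.570 = 0.168.

d_min ≈ 0.17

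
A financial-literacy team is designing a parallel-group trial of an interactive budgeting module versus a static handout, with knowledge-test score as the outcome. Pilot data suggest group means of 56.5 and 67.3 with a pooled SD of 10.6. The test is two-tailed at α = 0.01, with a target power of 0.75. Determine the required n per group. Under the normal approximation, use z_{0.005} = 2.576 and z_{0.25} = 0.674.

Cohen's d = |M₁ − M₂| / SD_pooled = |56.5 − 67.3| / 10.6 = 10.8 / 10.6 = 1.019.
For two independent groups with equal n: n = 2·((z_{α/2} + z_β) / d)².
z_{α/2} + z_β = 2.576 + 0.674 = 3.250.
n = 2 × (3.250 / 1.019)² = 2 × 3.189² = 2 × 10.17 = 20.3.
Round up to the next whole participant.

n = 21 per group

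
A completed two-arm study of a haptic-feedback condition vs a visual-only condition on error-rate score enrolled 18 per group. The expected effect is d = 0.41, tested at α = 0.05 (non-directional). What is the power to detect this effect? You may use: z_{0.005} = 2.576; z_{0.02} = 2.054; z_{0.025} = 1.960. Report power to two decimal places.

power ≈ 0.23

For two equal groups, power = Φ(d·√(n/2) − z_{α/2}).
d·√(n/2) = 0.41 × √(18/2) = 0.41 × 3.000 = 1.230.
z_β = 1.230 − 1.960 = -0.730.
Power = Φ(-0.730) = 0.233.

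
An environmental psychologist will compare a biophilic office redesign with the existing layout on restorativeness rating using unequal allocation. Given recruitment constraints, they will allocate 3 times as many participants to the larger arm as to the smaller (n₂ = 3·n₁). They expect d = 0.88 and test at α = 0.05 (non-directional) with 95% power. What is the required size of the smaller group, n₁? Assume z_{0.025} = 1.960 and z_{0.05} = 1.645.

n₁ = 23

With allocation ratio k = n₂/n₁ = 3, Var(x̄₁−x̄₂) = σ²(1/n₁ + 1/(k·n₁)) = σ²·(k+1)/(k·n₁).
So n₁ = (1 + 1/k)·((z_{α/2} + z_β)/d)² = 1.333 × (3.605/0.88)².
n₁ = 1.333 × 16.78 = 22.4.
Round up: n₁ = 23, giving n₂ = 3 × 23 = 69.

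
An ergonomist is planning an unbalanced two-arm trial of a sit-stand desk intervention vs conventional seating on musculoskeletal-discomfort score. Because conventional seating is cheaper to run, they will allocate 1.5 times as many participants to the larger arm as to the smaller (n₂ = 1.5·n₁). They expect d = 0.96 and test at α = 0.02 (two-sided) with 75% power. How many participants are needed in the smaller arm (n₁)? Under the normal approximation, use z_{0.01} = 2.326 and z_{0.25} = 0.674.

n₁ = 17

With allocation ratio k = n₂/n₁ = 1.5, Var(x̄₁−x̄₂) = σ²(1/n₁ + 1/(k·n₁)) = σ²·(k+1)/(k·n₁).
So n₁ = (1 + 1/k)·((z_{α/2} + z_β)/d)² = 1.667 × (3.000/0.96)².
n₁ = 1.667 × 9.77 = 16.3.
Round up: n₁ = 17, giving n₂ = ⌈1.5 × 17⌉ = ⌈25.5⌉ = 26.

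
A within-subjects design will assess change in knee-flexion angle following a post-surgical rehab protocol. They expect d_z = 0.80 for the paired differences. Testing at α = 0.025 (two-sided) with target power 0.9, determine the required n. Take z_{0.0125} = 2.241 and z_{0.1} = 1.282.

n = 20 pairs

For a paired (one-sample on differences) test: n = ((z_{α/2} + z_β) / d)².
z_{α/2} + z_β = 2.241 + 1.282 = 3.523.
n = (3.523 / 0.80)² = 4.404² = 19.39.
Round up.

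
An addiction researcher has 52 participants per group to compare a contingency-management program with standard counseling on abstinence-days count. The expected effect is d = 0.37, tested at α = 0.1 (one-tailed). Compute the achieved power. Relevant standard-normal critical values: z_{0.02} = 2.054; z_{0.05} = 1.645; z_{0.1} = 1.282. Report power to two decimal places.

For two equal groups, power = Φ(d·√(n/2) − z_{α}).
d·√(n/2) = 0.37 × √(52/2) = 0.37 × 5.099 = 1.887.
z_β = 1.887 − 1.282 = 0.605.
Power = Φ(0.605) = 0.727.

power ≈ 0.73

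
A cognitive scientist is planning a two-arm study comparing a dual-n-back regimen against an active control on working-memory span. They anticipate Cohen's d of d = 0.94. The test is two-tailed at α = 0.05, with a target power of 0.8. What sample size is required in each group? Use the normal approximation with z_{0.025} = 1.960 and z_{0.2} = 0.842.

For two independent groups with equal n: n = 2·((z_{α/2} + z_β) / d)².
z_{α/2} + z_β = 1.960 + 0.842 = 2.802.
n = 2 × (2.802 / 0.94)² = 2 × 2.981² = 2 × 8.89 = 17.8.
Round up to the next whole participant.

n = 18 per group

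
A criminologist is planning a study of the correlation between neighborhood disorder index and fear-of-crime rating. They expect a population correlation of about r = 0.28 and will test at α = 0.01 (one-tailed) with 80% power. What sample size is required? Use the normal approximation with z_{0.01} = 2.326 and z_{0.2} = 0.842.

n = 125

Fisher's z: C = ½·ln((1+r)/(1−r)) = ½·ln(1.7778) = 0.2877.
n = ((z_{α} + z_β)/C)² + 3.
(2.326 + 0.842) / 0.2877 = 3.168 / 0.2877 = 11.011.
n = 11.011² + 3 = 121.25 + 3 = 124.3.
Round up.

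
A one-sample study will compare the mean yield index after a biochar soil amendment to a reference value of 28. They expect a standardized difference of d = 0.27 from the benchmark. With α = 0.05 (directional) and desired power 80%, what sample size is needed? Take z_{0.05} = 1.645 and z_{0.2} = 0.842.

n = 85

For a one-sample test: n = ((z_{α} + z_β) / d)².
z_{α} + z_β = 1.645 + 0.842 = 2.487.
n = (2.487 / 0.27)² = 9.211² = 84.84.
Round up.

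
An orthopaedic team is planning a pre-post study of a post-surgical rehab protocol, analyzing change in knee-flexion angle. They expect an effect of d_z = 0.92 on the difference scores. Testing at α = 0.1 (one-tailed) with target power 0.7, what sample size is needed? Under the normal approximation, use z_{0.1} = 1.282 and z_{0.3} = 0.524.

n = 4 pairs

For a paired (one-sample on differences) test: n = ((z_{α} + z_β) / d)².
z_{α} + z_β = 1.282 + 0.524 = 1.806.
n = (1.806 / 0.92)² = 1.963² = 3.85.
Round up.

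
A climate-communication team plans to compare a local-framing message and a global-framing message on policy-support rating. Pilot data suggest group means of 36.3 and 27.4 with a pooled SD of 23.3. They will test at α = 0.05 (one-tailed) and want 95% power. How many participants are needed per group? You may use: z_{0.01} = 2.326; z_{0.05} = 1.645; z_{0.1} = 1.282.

Cohen's d = |M₁ − M₂| / SD_pooled = |36.3 − 27.4| / 23.3 = 8.9 / 23.3 = 0.382.
For two independent groups with equal n: n = 2·((z_{α} + z_β) / d)².
z_{α} + z_β = 1.645 + 1.645 = 3.290.
n = 2 × (3.290 / 0.382)² = 2 × 8.613² = 2 × 74.18 = 148.4.
Round up to the next whole participant.

n = 149 per group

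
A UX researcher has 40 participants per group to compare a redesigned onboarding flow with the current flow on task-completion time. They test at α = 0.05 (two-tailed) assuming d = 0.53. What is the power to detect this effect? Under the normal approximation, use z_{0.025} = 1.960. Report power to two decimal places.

For two equal groups, power = Φ(d·√(n/2) − z_{α/2}).
d·√(n/2) = 0.53 × √(40/2) = 0.53 × 4.472 = 2.370.
z_β = 2.370 − 1.960 = 0.410.
Power = Φ(0.410) = 0.659.

power ≈ 0.66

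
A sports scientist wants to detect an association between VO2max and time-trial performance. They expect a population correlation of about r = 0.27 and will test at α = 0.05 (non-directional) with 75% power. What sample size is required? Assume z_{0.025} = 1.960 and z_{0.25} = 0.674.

Fisher's z: C = ½·ln((1+r)/(1−r)) = ½·ln(1.7397) = 0.2769.
n = ((z_{α/2} + z_β)/C)² + 3.
(1.960 + 0.674) / 0.2769 = 2.634 / 0.2769 = 9.512.
n = 9.512² + 3 = 90.49 + 3 = 93.5.
Round up.

n = 94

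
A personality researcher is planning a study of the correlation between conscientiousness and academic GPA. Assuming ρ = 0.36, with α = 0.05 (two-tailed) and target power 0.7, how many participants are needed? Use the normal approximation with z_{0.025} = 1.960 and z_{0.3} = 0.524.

Fisher's z: C = ½·ln((1+r)/(1−r)) = ½·ln(2.1250) = 0.3769.
n = ((z_{α/2} + z_β)/C)² + 3.
(1.960 + 0.524) / 0.3769 = 2.484 / 0.3769 = 6.591.
n = 6.591² + 3 = 43.44 + 3 = 46.4.
Round up.

n = 47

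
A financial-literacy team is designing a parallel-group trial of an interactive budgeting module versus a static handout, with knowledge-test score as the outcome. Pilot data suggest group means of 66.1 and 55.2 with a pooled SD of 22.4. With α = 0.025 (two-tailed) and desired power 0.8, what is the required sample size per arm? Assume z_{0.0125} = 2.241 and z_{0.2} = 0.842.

n = 81 per group

Cohen's d = |M₁ − M₂| / SD_pooled = |66.1 − 55.2| / 22.4 = 10.9 / 22.4 = 0.487.
For two independent groups with equal n: n = 2·((z_{α/2} + z_β) / d)².
z_{α/2} + z_β = 2.241 + 0.842 = 3.083.
n = 2 × (3.083 / 0.487)² = 2 × 6.331² = 2 × 40.08 = 80.2.
Round up to the next whole participant.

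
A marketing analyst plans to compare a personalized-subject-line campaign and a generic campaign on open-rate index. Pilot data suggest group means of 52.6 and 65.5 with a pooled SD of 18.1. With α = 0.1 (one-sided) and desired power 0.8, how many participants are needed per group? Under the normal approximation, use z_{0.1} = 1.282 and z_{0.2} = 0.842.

Cohen's d = |M₁ − M₂| / SD_pooled = |52.6 − 65.5| / 18.1 = 12.9 / 18.1 = 0.713.
For two independent groups with equal n: n = 2·((z_{α} + z_β) / d)².
z_{α} + z_β = 1.282 + 0.842 = 2.124.
n = 2 × (2.124 / 0.713)² = 2 × 2.979² = 2 × 8.87 = 17.7.
Round up to the next whole participant.

n = 18 per group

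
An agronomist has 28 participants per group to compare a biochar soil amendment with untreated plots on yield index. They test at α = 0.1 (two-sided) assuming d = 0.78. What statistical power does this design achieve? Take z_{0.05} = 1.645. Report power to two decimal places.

For two equal groups, power = Φ(d·√(n/2) − z_{α/2}).
d·√(n/2) = 0.78 × √(28/2) = 0.78 × 3.742 = 2.918.
z_β = 2.918 − 1.645 = 1.273.
Power = Φ(1.273) = 0.899.

power ≈ 0.90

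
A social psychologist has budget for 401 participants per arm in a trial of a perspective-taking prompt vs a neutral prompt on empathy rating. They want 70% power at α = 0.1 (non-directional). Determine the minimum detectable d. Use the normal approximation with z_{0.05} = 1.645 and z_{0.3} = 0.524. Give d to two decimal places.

For two independent groups of n = 401 each: d_min = (z_{α/2} + z_β)·√(2/n).
z-sum = 1.645 + 0.524 = 2.169.
d_min = 2.169 × √(2/401) = 2.169 × 0.0706 = 0.153.

d_min ≈ 0.15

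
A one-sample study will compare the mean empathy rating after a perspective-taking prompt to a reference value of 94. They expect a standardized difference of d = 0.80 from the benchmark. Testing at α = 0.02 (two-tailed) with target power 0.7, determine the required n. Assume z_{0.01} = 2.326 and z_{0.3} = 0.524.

n = 13

For a one-sample test: n = ((z_{α/2} + z_β) / d)².
z_{α/2} + z_β = 2.326 + 0.524 = 2.850.
n = (2.850 / 0.80)² = 3.562² = 12.69.
Round up.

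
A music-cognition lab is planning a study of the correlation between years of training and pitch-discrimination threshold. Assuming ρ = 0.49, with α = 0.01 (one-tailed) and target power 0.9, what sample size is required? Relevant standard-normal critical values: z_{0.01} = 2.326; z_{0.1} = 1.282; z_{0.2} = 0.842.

Fisher's z: C = ½·ln((1+r)/(1−r)) = ½·ln(2.9216) = 0.5361.
n = ((z_{α} + z_β)/C)² + 3.
(2.326 + 1.282) / 0.5361 = 3.608 / 0.5361 = 6.730.
n = 6.730² + 3 = 45.29 + 3 = 48.3.
Round up.

n = 49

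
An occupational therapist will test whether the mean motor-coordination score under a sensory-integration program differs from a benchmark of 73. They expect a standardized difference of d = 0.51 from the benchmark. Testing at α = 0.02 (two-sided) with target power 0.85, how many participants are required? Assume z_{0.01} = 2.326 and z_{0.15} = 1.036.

For a one-sample test: n = ((z_{α/2} + z_β) / d)².
z_{α/2} + z_β = 2.326 + 1.036 = 3.362.
n = (3.362 / 0.51)² = 6.592² = 43.46.
Round up.

n = 44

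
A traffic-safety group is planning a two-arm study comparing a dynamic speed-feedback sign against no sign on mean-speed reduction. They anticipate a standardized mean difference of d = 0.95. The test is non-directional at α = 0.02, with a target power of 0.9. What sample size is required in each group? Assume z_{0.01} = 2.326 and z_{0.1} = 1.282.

n = 29 per group

For two independent groups with equal n: n = 2·((z_{α/2} + z_β) / d)².
z_{α/2} + z_β = 2.326 + 1.282 = 3.608.
n = 2 × (3.608 / 0.95)² = 2 × 3.798² = 2 × 14.42 = 28.8.
Round up to the next whole participant.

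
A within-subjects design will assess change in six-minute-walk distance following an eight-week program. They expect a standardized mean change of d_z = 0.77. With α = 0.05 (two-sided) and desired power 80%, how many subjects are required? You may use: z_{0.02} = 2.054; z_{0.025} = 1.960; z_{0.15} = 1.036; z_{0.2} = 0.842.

n = 14 pairs

For a paired (one-sample on differences) test: n = ((z_{α/2} + z_β) / d)².
z_{α/2} + z_β = 1.960 + 0.842 = 2.802.
n = (2.802 / 0.77)² = 3.639² = 13.24.
Round up.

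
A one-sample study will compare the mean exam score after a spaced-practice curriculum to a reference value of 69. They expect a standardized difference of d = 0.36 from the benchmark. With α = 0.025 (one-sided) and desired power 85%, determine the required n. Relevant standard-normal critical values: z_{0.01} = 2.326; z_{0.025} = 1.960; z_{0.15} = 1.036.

For a one-sample test: n = ((z_{α} + z_β) / d)².
z_{α} + z_β = 1.960 + 1.036 = 2.996.
n = (2.996 / 0.36)² = 8.322² = 69.26.
Round up.

n = 70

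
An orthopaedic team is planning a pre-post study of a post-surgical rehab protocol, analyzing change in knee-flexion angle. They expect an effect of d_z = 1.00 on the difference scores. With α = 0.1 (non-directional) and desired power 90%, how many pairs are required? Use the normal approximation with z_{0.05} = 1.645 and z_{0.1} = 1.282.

For a paired (one-sample on differences) test: n = ((z_{α/2} + z_β) / d)².
z_{α/2} + z_β = 1.645 + 1.282 = 2.927.
n = (2.927 / 1.00)² = 2.927² = 8.57.
Round up.

n = 9 pairs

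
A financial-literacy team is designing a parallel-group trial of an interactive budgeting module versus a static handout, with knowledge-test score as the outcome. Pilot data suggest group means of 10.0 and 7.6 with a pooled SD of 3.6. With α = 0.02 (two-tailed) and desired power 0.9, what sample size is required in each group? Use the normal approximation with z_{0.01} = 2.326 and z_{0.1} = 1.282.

n = 59 per group

Cohen's d = |M₁ − M₂| / SD_pooled = |10.0 − 7.6| / 3.6 = 2.4 / 3.6 = 0.667.
For two independent groups with equal n: n = 2·((z_{α/2} + z_β) / d)².
z_{α/2} + z_β = 2.326 + 1.282 = 3.608.
n = 2 × (3.608 / 0.667)² = 2 × 5.409² = 2 × 29.26 = 58.5.
Round up to the next whole participant.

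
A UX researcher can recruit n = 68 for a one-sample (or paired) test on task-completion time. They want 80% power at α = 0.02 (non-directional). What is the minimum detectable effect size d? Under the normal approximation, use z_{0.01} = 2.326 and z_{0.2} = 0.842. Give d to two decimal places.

d_min ≈ 0.38

For a single sample (or paired design) of n = 68: d_min = (z_{α/2} + z_β)/√n.
z-sum = 2.326 + 0.842 = 3.168.
d_min = 3.168 / √68 = 3.168 / 8.246 = 0.384.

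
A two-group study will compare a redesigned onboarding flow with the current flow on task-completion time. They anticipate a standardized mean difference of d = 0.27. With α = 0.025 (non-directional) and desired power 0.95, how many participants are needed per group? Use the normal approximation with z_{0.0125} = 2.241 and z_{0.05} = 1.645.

n = 415 per group

For two independent groups with equal n: n = 2·((z_{α/2} + z_β) / d)².
z_{α/2} + z_β = 2.241 + 1.645 = 3.886.
n = 2 × (3.886 / 0.27)² = 2 × 14.393² = 2 × 207.15 = 414.3.
Round up to the next whole participant.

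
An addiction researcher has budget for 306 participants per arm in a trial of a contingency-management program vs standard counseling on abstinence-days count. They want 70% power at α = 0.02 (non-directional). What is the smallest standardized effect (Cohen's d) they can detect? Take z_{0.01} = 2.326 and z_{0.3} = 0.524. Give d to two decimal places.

For two independent groups of n = 306 each: d_min = (z_{α/2} + z_β)·√(2/n).
z-sum = 2.326 + 0.524 = 2.850.
d_min = 2.850 × √(2/306) = 2.850 × 0.0808 = 0.230.

d_min ≈ 0.23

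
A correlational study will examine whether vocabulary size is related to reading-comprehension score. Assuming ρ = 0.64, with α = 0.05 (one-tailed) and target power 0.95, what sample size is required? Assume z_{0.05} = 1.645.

n = 22

Fisher's z: C = ½·ln((1+r)/(1−r)) = ½·ln(4.5556) = 0.7582.
n = ((z_{α} + z_β)/C)² + 3.
(1.645 + 1.645) / 0.7582 = 3.290 / 0.7582 = 4.339.
n = 4.339² + 3 = 18.83 + 3 = 21.8.
Round up.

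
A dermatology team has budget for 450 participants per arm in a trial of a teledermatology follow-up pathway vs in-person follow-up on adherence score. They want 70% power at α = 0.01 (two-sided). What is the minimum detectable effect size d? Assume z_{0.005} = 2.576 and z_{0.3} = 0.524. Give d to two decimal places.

For two independent groups of n = 450 each: d_min = (z_{α/2} + z_β)·√(2/n).
z-sum = 2.576 + 0.524 = 3.100.
d_min = 3.100 × √(2/450) = 3.100 × 0.0667 = 0.207.

d_min ≈ 0.21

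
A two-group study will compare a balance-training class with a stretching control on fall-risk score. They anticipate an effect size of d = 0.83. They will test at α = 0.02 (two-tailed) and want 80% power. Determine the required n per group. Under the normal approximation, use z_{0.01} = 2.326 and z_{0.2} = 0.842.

For two independent groups with equal n: n = 2·((z_{α/2} + z_β) / d)².
z_{α/2} + z_β = 2.326 + 0.842 = 3.168.
n = 2 × (3.168 / 0.83)² = 2 × 3.817² = 2 × 14.57 = 29.1.
Round up to the next whole participant.

n = 30 per group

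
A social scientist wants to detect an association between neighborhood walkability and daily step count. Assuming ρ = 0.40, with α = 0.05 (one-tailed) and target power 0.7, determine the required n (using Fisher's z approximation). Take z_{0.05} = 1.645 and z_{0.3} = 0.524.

Fisher's z: C = ½·ln((1+r)/(1−r)) = ½·ln(2.3333) = 0.4236.
n = ((z_{α} + z_β)/C)² + 3.
(1.645 + 0.524) / 0.4236 = 2.169 / 0.4236 = 5.120.
n = 5.120² + 3 = 26.22 + 3 = 29.2.
Round up.

n = 30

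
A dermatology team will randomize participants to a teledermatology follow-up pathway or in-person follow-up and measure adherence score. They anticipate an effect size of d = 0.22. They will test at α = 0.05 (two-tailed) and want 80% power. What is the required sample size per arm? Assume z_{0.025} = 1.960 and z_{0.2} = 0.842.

For two independent groups with equal n: n = 2·((z_{α/2} + z_β) / d)².
z_{α/2} + z_β = 1.960 + 0.842 = 2.802.
n = 2 × (2.802 / 0.22)² = 2 × 12.736² = 2 × 162.21 = 324.4.
Round up to the next whole participant.

n = 325 per group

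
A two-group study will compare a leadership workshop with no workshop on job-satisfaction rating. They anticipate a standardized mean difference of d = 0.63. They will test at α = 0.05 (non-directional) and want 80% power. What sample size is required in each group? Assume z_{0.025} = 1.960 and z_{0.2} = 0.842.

For two independent groups with equal n: n = 2·((z_{α/2} + z_β) / d)².
z_{α/2} + z_β = 1.960 + 0.842 = 2.802.
n = 2 × (2.802 / 0.63)² = 2 × 4.448² = 2 × 19.78 = 39.6.
Round up to the next whole participant.

n = 40 per group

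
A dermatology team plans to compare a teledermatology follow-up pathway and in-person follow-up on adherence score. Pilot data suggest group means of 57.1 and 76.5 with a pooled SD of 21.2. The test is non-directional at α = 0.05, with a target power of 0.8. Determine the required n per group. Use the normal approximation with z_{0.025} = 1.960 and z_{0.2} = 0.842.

n = 19 per group

Cohen's d = |M₁ − M₂| / SD_pooled = |57.1 − 76.5| / 21.2 = 19.4 / 21.2 = 0.915.
For two independent groups with equal n: n = 2·((z_{α/2} + z_β) / d)².
z_{α/2} + z_β = 1.960 + 0.842 = 2.802.
n = 2 × (2.802 / 0.915)² = 2 × 3.062² = 2 × 9.38 = 18.8.
Round up to the next whole participant.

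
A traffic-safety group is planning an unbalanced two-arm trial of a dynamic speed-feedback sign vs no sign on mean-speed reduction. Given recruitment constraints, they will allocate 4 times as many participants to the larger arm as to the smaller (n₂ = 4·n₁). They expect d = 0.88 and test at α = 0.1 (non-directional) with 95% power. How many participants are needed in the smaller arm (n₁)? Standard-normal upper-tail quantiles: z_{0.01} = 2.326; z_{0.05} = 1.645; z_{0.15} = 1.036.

n₁ = 18

With allocation ratio k = n₂/n₁ = 4, Var(x̄₁−x̄₂) = σ²(1/n₁ + 1/(k·n₁)) = σ²·(k+1)/(k·n₁).
So n₁ = (1 + 1/k)·((z_{α/2} + z_β)/d)² = 1.250 × (3.290/0.88)².
n₁ = 1.250 × 13.98 = 17.5.
Round up: n₁ = 18, giving n₂ = 4 × 18 = 72.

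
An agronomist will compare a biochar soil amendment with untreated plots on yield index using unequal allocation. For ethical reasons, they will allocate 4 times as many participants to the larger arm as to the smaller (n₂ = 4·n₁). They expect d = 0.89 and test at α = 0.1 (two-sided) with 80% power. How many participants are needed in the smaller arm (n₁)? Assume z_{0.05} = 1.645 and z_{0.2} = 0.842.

n₁ = 10

With allocation ratio k = n₂/n₁ = 4, Var(x̄₁−x̄₂) = σ²(1/n₁ + 1/(k·n₁)) = σ²·(k+1)/(k·n₁).
So n₁ = (1 + 1/k)·((z_{α/2} + z_β)/d)² = 1.250 × (2.487/0.89)².
n₁ = 1.250 × 7.81 = 9.8.
Round up: n₁ = 10, giving n₂ = 4 × 10 = 40.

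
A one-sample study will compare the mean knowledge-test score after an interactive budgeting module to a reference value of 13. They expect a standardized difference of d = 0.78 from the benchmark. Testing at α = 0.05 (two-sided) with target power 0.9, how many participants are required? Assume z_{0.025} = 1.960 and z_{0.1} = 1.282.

n = 18

For a one-sample test: n = ((z_{α/2} + z_β) / d)².
z_{α/2} + z_β = 1.960 + 1.282 = 3.242.
n = (3.242 / 0.78)² = 4.156² = 17.28.
Round up.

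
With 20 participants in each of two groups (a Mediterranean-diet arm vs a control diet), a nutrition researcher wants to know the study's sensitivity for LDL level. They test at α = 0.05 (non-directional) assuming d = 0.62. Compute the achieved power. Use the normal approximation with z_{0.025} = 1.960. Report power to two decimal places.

power ≈ 0.50

For two equal groups, power = Φ(d·√(n/2) − z_{α/2}).
d·√(n/2) = 0.62 × √(20/2) = 0.62 × 3.162 = 1.961.
z_β = 1.961 − 1.960 = 0.001.
Power = Φ(0.001) = 0.500.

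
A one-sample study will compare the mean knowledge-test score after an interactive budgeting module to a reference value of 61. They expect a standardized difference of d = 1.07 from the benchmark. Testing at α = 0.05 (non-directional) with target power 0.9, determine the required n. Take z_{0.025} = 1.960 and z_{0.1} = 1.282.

For a one-sample test: n = ((z_{α/2} + z_β) / d)².
z_{α/2} + z_β = 1.960 + 1.282 = 3.242.
n = (3.242 / 1.07)² = 3.030² = 9.18.
Round up.

n = 10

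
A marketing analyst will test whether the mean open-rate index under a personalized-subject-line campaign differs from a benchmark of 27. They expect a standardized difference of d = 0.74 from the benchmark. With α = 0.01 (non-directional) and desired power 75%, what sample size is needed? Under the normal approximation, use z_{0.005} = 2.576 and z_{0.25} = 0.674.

For a one-sample test: n = ((z_{α/2} + z_β) / d)².
z_{α/2} + z_β = 2.576 + 0.674 = 3.250.
n = (3.250 / 0.74)² = 4.392² = 19.29.
Round up.

n = 20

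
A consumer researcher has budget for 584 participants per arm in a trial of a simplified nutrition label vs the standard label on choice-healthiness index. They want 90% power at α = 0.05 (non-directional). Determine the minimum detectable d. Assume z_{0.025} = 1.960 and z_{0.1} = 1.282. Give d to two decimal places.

d_min ≈ 0.19

For two independent groups of n = 584 each: d_min = (z_{α/2} + z_β)·√(2/n).
z-sum = 1.960 + 1.282 = 3.242.
d_min = 3.242 × √(2/584) = 3.242 × 0.0585 = 0.190.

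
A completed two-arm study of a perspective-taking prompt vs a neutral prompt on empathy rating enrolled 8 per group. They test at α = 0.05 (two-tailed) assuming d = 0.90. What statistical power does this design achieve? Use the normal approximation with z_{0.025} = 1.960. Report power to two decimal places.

power ≈ 0.44

For two equal groups, power = Φ(d·√(n/2) − z_{α/2}).
d·√(n/2) = 0.90 × √(8/2) = 0.90 × 2.000 = 1.800.
z_β = 1.800 − 1.960 = -0.160.
Power = Φ(-0.160) = 0.436.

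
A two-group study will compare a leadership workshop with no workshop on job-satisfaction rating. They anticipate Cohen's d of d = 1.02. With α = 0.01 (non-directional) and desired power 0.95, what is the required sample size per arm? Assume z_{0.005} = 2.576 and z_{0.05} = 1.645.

n = 35 per group

For two independent groups with equal n: n = 2·((z_{α/2} + z_β) / d)².
z_{α/2} + z_β = 2.576 + 1.645 = 4.221.
n = 2 × (4.221 / 1.02)² = 2 × 4.138² = 2 × 17.12 = 34.2.
Round up to the next whole participant.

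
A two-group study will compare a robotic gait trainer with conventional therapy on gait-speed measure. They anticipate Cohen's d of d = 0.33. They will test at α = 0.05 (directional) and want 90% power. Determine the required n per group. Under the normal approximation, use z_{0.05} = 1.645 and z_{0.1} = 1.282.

For two independent groups with equal n: n = 2·((z_{α} + z_β) / d)².
z_{α} + z_β = 1.645 + 1.282 = 2.927.
n = 2 × (2.927 / 0.33)² = 2 × 8.870² = 2 × 78.67 = 157.3.
Round up to the next whole participant.

n = 158 per group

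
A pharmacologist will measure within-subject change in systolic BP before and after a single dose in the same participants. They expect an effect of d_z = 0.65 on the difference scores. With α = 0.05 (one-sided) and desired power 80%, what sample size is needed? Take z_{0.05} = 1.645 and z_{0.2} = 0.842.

For a paired (one-sample on differences) test: n = ((z_{α} + z_β) / d)².
z_{α} + z_β = 1.645 + 0.842 = 2.487.
n = (2.487 / 0.65)² = 3.826² = 14.64.
Round up.

n = 15 pairs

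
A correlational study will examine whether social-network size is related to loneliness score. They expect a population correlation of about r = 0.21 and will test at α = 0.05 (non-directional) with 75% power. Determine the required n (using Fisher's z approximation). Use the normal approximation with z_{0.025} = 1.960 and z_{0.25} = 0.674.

Fisher's z: C = ½·ln((1+r)/(1−r)) = ½·ln(1.5316) = 0.2132.
n = ((z_{α/2} + z_β)/C)² + 3.
(1.960 + 0.674) / 0.2132 = 2.634 / 0.2132 = 12.355.
n = 12.355² + 3 = 152.64 + 3 = 155.6.
Round up.

n = 156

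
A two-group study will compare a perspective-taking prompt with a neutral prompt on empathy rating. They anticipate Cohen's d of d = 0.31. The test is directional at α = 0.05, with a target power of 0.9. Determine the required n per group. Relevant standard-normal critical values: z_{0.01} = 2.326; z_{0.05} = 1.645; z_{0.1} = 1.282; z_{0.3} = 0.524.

For two independent groups with equal n: n = 2·((z_{α} + z_β) / d)².
z_{α} + z_β = 1.645 + 1.282 = 2.927.
n = 2 × (2.927 / 0.31)² = 2 × 9.442² = 2 × 89.15 = 178.3.
Round up to the next whole participant.

n = 179 per group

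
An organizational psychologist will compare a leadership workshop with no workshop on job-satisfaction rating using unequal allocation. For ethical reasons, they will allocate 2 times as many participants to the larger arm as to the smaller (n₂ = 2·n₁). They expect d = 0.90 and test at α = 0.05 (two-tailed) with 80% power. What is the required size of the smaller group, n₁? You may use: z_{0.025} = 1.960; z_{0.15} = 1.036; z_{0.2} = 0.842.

n₁ = 15

With allocation ratio k = n₂/n₁ = 2, Var(x̄₁−x̄₂) = σ²(1/n₁ + 1/(k·n₁)) = σ²·(k+1)/(k·n₁).
So n₁ = (1 + 1/k)·((z_{α/2} + z_β)/d)² = 1.500 × (2.802/0.90)².
n₁ = 1.500 × 9.69 = 14.5.
Round up: n₁ = 15, giving n₂ = 2 × 15 = 30.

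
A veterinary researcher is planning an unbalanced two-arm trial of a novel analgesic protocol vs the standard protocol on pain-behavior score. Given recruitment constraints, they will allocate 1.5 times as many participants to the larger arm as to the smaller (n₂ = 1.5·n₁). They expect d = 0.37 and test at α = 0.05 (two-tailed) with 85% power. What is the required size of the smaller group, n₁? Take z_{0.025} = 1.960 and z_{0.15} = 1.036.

With allocation ratio k = n₂/n₁ = 1.5, Var(x̄₁−x̄₂) = σ²(1/n₁ + 1/(k·n₁)) = σ²·(k+1)/(k·n₁).
So n₁ = (1 + 1/k)·((z_{α/2} + z_β)/d)² = 1.667 × (2.996/0.37)².
n₁ = 1.667 × 65.57 = 109.3.
Round up: n₁ = 110, giving n₂ = 1.5 × 110 = 165.

n₁ = 110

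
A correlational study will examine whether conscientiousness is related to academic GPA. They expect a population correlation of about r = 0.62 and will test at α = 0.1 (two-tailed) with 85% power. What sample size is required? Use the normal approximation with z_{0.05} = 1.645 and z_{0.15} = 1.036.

n = 17

Fisher's z: C = ½·ln((1+r)/(1−r)) = ½·ln(4.2632) = 0.7250.
n = ((z_{α/2} + z_β)/C)² + 3.
(1.645 + 1.036) / 0.7250 = 2.681 / 0.7250 = 3.698.
n = 3.698² + 3 = 13.67 + 3 = 16.7.
Round up.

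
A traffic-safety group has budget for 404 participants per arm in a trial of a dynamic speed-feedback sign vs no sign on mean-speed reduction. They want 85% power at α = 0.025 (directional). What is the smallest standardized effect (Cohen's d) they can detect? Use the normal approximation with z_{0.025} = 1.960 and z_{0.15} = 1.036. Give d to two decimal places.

d_min ≈ 0.21

For two independent groups of n = 404 each: d_min = (z_{α} + z_β)·√(2/n).
z-sum = 1.960 + 1.036 = 2.996.
d_min = 2.996 × √(2/404) = 2.996 × 0.0704 = 0.211.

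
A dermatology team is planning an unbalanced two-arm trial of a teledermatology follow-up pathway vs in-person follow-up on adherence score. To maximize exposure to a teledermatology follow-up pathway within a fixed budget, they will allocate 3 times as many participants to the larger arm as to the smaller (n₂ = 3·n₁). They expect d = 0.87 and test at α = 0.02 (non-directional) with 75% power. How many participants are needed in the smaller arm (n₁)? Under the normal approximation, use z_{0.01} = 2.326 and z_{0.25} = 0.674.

With allocation ratio k = n₂/n₁ = 3, Var(x̄₁−x̄₂) = σ²(1/n₁ + 1/(k·n₁)) = σ²·(k+1)/(k·n₁).
So n₁ = (1 + 1/k)·((z_{α/2} + z_β)/d)² = 1.333 × (3.000/0.87)².
n₁ = 1.333 × 11.89 = 15.9.
Round up: n₁ = 16, giving n₂ = 3 × 16 = 48.

n₁ = 16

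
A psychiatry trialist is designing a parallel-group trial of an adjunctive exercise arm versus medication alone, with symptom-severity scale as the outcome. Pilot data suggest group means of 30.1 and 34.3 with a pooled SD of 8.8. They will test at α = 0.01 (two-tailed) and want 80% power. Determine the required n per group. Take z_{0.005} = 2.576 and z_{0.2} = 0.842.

n = 103 per group

Cohen's d = |M₁ − M₂| / SD_pooled = |30.1 − 34.3| / 8.8 = 4.2 / 8.8 = 0.477.
For two independent groups with equal n: n = 2·((z_{α/2} + z_β) / d)².
z_{α/2} + z_β = 2.576 + 0.842 = 3.418.
n = 2 × (3.418 / 0.477)² = 2 × 7.166² = 2 × 51.35 = 102.7.
Round up to the next whole participant.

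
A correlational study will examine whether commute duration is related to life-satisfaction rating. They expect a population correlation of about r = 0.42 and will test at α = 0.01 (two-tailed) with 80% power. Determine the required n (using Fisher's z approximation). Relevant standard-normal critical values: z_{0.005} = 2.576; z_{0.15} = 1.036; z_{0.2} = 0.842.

Fisher's z: C = ½·ln((1+r)/(1−r)) = ½·ln(2.4483) = 0.4477.
n = ((z_{α/2} + z_β)/C)² + 3.
(2.576 + 0.842) / 0.4477 = 3.418 / 0.4477 = 7.635.
n = 7.635² + 3 = 58.29 + 3 = 61.3.
Round up.

n = 62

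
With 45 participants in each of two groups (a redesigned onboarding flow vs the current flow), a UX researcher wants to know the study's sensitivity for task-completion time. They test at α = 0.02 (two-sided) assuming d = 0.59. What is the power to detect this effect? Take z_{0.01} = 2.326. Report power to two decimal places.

power ≈ 0.68

For two equal groups, power = Φ(d·√(n/2) − z_{α/2}).
d·√(n/2) = 0.59 × √(45/2) = 0.59 × 4.743 = 2.799.
z_β = 2.799 − 2.326 = 0.473.
Power = Φ(0.473) = 0.682.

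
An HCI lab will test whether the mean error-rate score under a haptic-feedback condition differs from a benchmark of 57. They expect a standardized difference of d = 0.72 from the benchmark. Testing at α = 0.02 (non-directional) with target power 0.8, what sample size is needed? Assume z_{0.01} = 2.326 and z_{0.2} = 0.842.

n = 20

For a one-sample test: n = ((z_{α/2} + z_β) / d)².
z_{α/2} + z_β = 2.326 + 0.842 = 3.168.
n = (3.168 / 0.72)² = 4.400² = 19.36.
Round up.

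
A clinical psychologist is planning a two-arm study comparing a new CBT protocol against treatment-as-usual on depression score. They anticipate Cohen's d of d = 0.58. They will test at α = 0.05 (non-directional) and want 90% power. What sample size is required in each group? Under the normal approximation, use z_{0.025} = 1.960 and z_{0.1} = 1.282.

n = 63 per group

For two independent groups with equal n: n = 2·((z_{α/2} + z_β) / d)².
z_{α/2} + z_β = 1.960 + 1.282 = 3.242.
n = 2 × (3.242 / 0.58)² = 2 × 5.590² = 2 × 31.24 = 62.5.
Round up to the next whole participant.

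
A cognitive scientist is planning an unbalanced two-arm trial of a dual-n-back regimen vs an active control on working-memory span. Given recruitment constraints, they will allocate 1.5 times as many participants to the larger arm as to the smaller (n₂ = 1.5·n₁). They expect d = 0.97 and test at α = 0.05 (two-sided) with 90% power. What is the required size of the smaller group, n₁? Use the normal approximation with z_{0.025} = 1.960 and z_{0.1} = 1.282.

n₁ = 19

With allocation ratio k = n₂/n₁ = 1.5, Var(x̄₁−x̄₂) = σ²(1/n₁ + 1/(k·n₁)) = σ²·(k+1)/(k·n₁).
So n₁ = (1 + 1/k)·((z_{α/2} + z_β)/d)² = 1.667 × (3.242/0.97)².
n₁ = 1.667 × 11.17 = 18.6.
Round up: n₁ = 19, giving n₂ = ⌈1.5 × 19⌉ = ⌈28.5⌉ = 29.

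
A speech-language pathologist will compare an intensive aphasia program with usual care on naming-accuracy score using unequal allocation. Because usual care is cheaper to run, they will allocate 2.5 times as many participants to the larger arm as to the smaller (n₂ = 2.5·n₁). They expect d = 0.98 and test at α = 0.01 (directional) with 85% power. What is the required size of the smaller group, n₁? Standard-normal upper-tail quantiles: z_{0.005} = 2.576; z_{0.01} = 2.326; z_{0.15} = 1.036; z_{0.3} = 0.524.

With allocation ratio k = n₂/n₁ = 2.5, Var(x̄₁−x̄₂) = σ²(1/n₁ + 1/(k·n₁)) = σ²·(k+1)/(k·n₁).
So n₁ = (1 + 1/k)·((z_{α} + z_β)/d)² = 1.400 × (3.362/0.98)².
n₁ = 1.400 × 11.77 = 16.5.
Round up: n₁ = 17, giving n₂ = ⌈2.5 × 17⌉ = ⌈42.5⌉ = 43.

n₁ = 17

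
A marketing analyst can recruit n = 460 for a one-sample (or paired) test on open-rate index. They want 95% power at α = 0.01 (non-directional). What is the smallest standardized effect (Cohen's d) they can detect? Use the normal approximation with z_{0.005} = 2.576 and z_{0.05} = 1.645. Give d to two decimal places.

d_min ≈ 0.20

For a single sample (or paired design) of n = 460: d_min = (z_{α/2} + z_β)/√n.
z-sum = 2.576 + 1.645 = 4.221.
d_min = 4.221 / √460 = 4.221 / 21.448 = 0.197.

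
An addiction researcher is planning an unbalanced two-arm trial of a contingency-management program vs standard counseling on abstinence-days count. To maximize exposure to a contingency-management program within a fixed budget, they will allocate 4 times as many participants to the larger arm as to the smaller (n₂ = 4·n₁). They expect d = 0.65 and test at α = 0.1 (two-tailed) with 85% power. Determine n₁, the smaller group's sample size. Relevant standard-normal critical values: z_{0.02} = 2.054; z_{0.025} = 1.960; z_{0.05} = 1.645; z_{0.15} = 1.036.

With allocation ratio k = n₂/n₁ = 4, Var(x̄₁−x̄₂) = σ²(1/n₁ + 1/(k·n₁)) = σ²·(k+1)/(k·n₁).
So n₁ = (1 + 1/k)·((z_{α/2} + z_β)/d)² = 1.250 × (2.681/0.65)².
n₁ = 1.250 × 17.01 = 21.3.
Round up: n₁ = 22, giving n₂ = 4 × 22 = 88.

n₁ = 22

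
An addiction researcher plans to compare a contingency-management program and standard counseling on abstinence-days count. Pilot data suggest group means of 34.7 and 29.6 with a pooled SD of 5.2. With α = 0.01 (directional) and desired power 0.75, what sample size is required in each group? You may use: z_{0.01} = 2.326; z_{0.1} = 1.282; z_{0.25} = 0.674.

n = 19 per group

Cohen's d = |M₁ − M₂| / SD_pooled = |34.7 − 29.6| / 5.2 = 5.1 / 5.2 = 0.981.
For two independent groups with equal n: n = 2·((z_{α} + z_β) / d)².
z_{α} + z_β = 2.326 + 0.674 = 3.000.
n = 2 × (3.000 / 0.981)² = 2 × 3.058² = 2 × 9.35 = 18.7.
Round up to the next whole participant.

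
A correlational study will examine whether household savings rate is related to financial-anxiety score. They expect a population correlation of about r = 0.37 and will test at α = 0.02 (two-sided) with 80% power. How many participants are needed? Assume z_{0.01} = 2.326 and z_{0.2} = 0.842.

Fisher's z: C = ½·ln((1+r)/(1−r)) = ½·ln(2.1746) = 0.3884.
n = ((z_{α/2} + z_β)/C)² + 3.
(2.326 + 0.842) / 0.3884 = 3.168 / 0.3884 = 8.157.
n = 8.157² + 3 = 66.53 + 3 = 69.5.
Round up.

n = 70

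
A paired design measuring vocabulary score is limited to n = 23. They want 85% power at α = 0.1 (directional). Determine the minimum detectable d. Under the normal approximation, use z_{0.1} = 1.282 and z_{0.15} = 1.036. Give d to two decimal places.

For a single sample (or paired design) of n = 23: d_min = (z_{α} + z_β)/√n.
z-sum = 1.282 + 1.036 = 2.318.
d_min = 2.318 / √23 = 2.318 / 4.796 = 0.483.

d_min ≈ 0.48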